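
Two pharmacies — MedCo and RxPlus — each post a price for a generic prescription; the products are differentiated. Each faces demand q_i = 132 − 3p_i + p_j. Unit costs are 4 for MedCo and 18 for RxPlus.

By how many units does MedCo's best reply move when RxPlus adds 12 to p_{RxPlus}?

MedCo's profit: π = (p_{MedCo} − 4)(132 − 3p_{MedCo} + p_{RxPlus}).
∂π/∂p_{MedCo} = 144 − 6p_{MedCo} + p_{RxPlus} = 0 ⇒ p_{MedCo} = 24 + (1/6)p_{RxPlus}.
The reaction-function slope is 1/6, so a 12-unit rise in p_{RxPlus} moves p_{MedCo} by 1/6 × 12 = 2. MedCo's best response rises — the actions are strategic complements.

2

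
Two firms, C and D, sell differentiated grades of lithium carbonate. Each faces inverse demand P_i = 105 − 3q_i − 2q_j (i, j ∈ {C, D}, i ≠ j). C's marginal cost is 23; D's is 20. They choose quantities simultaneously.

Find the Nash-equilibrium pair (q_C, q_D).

10.0625, 10.8125

Firm C's profit: π = q_C(105 − 3q_C − 2q_D) − 23q_C.
∂π/∂q_C = 82 − 6q_C − 2q_D = 0 ⇒ q_C = 41/3 − (1/3)q_D.
Similarly q_D = 85/6 − (1/3)q_C.
Plugging q_D into C's best response: q_C = 41/3 − (1/3)(85/6 − (1/3)q_C) ⇒ (8/9)q_C = 161/18, so q_C = 10.0625.
Then q_D = 85/6 − (1/3)·10.0625 = 10.8125.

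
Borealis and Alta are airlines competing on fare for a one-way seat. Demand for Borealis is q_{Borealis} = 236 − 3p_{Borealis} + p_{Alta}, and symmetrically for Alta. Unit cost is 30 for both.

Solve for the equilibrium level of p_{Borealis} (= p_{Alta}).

Borealis's profit: π = (p_{Borealis} − 30)(236 − 3p_{Borealis} + p_{Alta}).
∂π/∂p_{Borealis} = 326 − 6p_{Borealis} + p_{Alta} = 0 ⇒ p_{Borealis} = 163/3 + (1/6)p_{Alta}.
Setting p_{Borealis} = p_{Alta} in the reaction function: p_{Borealis} = 163/3 + (1/6)p_{Borealis}, so p_{Borealis} = (163/3) / (5/6) = 65.2.

65.2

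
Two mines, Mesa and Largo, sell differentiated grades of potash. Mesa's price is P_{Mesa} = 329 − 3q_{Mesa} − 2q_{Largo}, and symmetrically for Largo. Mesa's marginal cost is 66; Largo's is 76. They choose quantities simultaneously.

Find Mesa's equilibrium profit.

Mine Mesa's profit: π = q_{Mesa}(329 − 3q_{Mesa} − 2q_{Largo}) − 66q_{Mesa}.
∂π/∂q_{Mesa} = 263 − 6q_{Mesa} − 2q_{Largo} = 0 ⇒ q_{Mesa} = 263/6 − (1/3)q_{Largo}.
Similarly q_{Largo} = 253/6 − (1/3)q_{Mesa}.
Solving the two reaction functions simultaneously: (1 − (−1/3)(−1/3))q_{Mesa} = 263/6 − (1/3)·(253/6), so (8/9)q_{Mesa} = 268/9 and q_{Mesa} = 33.5.
Then q_{Largo} = 253/6 − (1/3)·33.5 = 31.
P_{Mesa} = 329 − 3·33.5 − 2·31 = 166.5.
Profit = (166.5 − 66)·33.5 = 3366.75.

3366.75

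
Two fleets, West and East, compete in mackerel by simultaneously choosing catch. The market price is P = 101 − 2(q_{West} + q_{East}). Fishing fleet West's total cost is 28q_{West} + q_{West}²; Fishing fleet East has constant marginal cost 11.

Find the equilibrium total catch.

25.3

Fishing fleet West's profit: π = q_{West}(101 − 2(q_{West} + q_{East})) − 28q_{West} − q_{West}².
∂π/∂q_{West} = 73 − 6q_{West} − 2q_{East} = 0, so q_{West} = 73/6 − (1/3)q_{East}.
For East: ∂π/∂q_{East} = 90 − 4q_{East} − 2q_{West} = 0 ⇒ q_{East} = 22.5 − 0.5q_{West}.
Substituting the second reaction function into the first: q_{West} = 73/6 − (1/3)(22.5 − 0.5q_{West}), which gives (5/6)q_{West} = 14/3 ⇒ q_{West} = 5.6.
Then q_{East} = 22.5 − 0.5·5.6 = 19.7.
Total catch: 5.6 + 19.7 = 25.3.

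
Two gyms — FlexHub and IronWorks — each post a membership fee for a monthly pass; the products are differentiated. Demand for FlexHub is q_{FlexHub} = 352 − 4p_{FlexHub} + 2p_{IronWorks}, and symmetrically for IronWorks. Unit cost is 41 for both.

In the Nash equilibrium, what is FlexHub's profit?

8100

FlexHub's profit: π = (p_{FlexHub} − 41)(352 − 4p_{FlexHub} + 2p_{IronWorks}).
∂π/∂p_{FlexHub} = 516 − 8p_{FlexHub} + 2p_{IronWorks} = 0 ⇒ p_{FlexHub} = 64.5 + 0.25p_{IronWorks}.
The game is symmetric, so in equilibrium p_{IronWorks} = p_{FlexHub}: the reaction function gives 0.75p_{FlexHub} = 64.5, hence p_{FlexHub} = 86.
q_{FlexHub} = 352 − 4·86 + 2·86 = 180.
Profit = (86 − 41)·180 = 8100.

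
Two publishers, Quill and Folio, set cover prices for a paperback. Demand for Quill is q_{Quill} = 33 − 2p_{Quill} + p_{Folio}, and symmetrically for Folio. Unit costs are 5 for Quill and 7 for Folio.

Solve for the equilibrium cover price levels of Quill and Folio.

Quill's profit: π = (p_{Quill} − 5)(33 − 2p_{Quill} + p_{Folio}).
∂π/∂p_{Quill} = 43 − 4p_{Quill} + p_{Folio} = 0 ⇒ p_{Quill} = 10.75 + 0.25p_{Folio}.
Similarly p_{Folio} = 11.75 + 0.25p_{Quill}.
Plugging p_{Folio} into Quill's best response: p_{Quill} = 10.75 + 0.25(11.75 + 0.25p_{Quill}) ⇒ 0.9375p_{Quill} = 13.6875, so p_{Quill} = 14.6.
Then p_{Folio} = 11.75 + 0.25·14.6 = 15.4.

14.6, 15.4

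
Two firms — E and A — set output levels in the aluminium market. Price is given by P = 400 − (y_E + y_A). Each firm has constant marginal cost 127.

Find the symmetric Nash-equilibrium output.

Firm E's profit: π = y_E(400 − (y_E + y_A)) − 127y_E.
∂π/∂y_E = 273 − 2y_E − y_A = 0, so y_E = 136.5 − 0.5y_A.
By symmetry y_A = y_E; substituting into the reaction function, 1.5y_E = 136.5 and y_E = 91.

91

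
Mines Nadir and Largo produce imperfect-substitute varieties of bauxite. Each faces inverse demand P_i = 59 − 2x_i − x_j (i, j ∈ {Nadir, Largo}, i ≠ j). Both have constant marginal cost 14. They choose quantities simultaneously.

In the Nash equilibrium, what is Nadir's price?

32

Mine Nadir's profit: π = x_{Nadir}(59 − 2x_{Nadir} − x_{Largo}) − 14x_{Nadir}.
∂π/∂x_{Nadir} = 45 − 4x_{Nadir} − x_{Largo} = 0 ⇒ x_{Nadir} = 11.25 − 0.25x_{Largo}.
The game is symmetric, so in equilibrium x_{Largo} = x_{Nadir}: the reaction function gives 1.25x_{Nadir} = 11.25, hence x_{Nadir} = 9.
P_{Nadir} = 59 − 2·9 − 9 = 32.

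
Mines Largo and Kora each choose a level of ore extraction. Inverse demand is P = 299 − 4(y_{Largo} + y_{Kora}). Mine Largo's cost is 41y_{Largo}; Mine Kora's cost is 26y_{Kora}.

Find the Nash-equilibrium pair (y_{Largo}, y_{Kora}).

20.25, 24

Mine Largo's profit: π = y_{Largo}(299 − 4(y_{Largo} + y_{Kora})) − 41y_{Largo}.
∂π/∂y_{Largo} = 258 − 8y_{Largo} − 4y_{Kora} = 0, so y_{Largo} = 32.25 − 0.5y_{Kora}.
By the same steps for Kora: y_{Kora} = 34.125 − 0.5y_{Largo}.
Substituting the second reaction function into the first: y_{Largo} = 32.25 − 0.5(34.125 − 0.5y_{Largo}), which gives 0.75y_{Largo} = 15.1875 ⇒ y_{Largo} = 20.25.
Then y_{Kora} = 34.125 − 0.5·20.25 = 24.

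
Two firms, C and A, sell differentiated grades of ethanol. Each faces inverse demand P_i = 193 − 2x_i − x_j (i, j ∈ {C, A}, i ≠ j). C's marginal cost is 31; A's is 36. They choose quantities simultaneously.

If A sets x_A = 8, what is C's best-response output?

Firm C's profit: π = x_C(193 − 2x_C − x_A) − 31x_C.
∂π/∂x_C = 162 − 4x_C − x_A = 0 ⇒ x_C = 40.5 − 0.25x_A.
At x_A = 8: x_C = 40.5 − 0.25·8 = 38.5.

38.5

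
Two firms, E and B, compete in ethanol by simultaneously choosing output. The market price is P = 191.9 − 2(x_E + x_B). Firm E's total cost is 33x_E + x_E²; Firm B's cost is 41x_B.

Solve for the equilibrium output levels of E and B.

16.69, 29.38

Firm E's profit: π = x_E(191.9 − 2(x_E + x_B)) − 33x_E − x_E².
∂π/∂x_E = 158.9 − 6x_E − 2x_B = 0, so x_E = 1589/60 − (1/3)x_B.
For B: ∂π/∂x_B = 150.9 − 4x_B − 2x_E = 0 ⇒ x_B = 37.725 − 0.5x_E.
Substituting the second reaction function into the first: x_E = 1589/60 − (1/3)(37.725 − 0.5x_E), which gives (5/6)x_E = 1669/120 ⇒ x_E = 16.69.
Then x_B = 37.725 − 0.5·16.69 = 29.38.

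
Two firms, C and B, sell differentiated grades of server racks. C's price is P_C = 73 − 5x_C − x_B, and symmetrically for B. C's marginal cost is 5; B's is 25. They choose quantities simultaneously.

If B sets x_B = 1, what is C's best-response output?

Firm C's profit: π = x_C(73 − 5x_C − x_B) − 5x_C.
∂π/∂x_C = 68 − 10x_C − x_B = 0 ⇒ x_C = 6.8 − 0.1x_B.
At x_B = 1: x_C = 6.8 − 0.1·1 = 6.7.

6.7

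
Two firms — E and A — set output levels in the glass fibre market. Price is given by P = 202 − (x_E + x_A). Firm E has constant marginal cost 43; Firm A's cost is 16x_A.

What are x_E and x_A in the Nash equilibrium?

Firm E's profit: π = x_E(202 − (x_E + x_A)) − 43x_E.
∂π/∂x_E = 159 − 2x_E − x_A = 0, so x_E = 79.5 − 0.5x_A.
By the same steps for A: x_A = 93 − 0.5x_E.
Plugging x_A into E's best response: x_E = 79.5 − 0.5(93 − 0.5x_E) ⇒ 0.75x_E = 33, so x_E = 44.
Then x_A = 93 − 0.5·44 = 71.

44, 71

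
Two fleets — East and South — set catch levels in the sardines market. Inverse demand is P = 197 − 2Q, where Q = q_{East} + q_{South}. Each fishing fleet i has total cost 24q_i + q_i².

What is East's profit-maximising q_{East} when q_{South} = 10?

25.5

Fishing fleet East's profit: π = q_{East}(197 − 2(q_{East} + q_{South})) − 24q_{East} − q_{East}².
∂π/∂q_{East} = 173 − 6q_{East} − 2q_{South} = 0, so q_{East} = 173/6 − (1/3)q_{South}.
At q_{South} = 10: q_{East} = 173/6 − (1/3)·10 = 25.5.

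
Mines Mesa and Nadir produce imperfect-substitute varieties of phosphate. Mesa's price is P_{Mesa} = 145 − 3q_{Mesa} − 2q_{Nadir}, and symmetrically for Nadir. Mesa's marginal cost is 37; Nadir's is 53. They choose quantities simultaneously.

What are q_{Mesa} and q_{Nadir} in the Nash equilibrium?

14.5, 10.5

Mine Mesa's profit: π = q_{Mesa}(145 − 3q_{Mesa} − 2q_{Nadir}) − 37q_{Mesa}.
∂π/∂q_{Mesa} = 108 − 6q_{Mesa} − 2q_{Nadir} = 0 ⇒ q_{Mesa} = 18 − (1/3)q_{Nadir}.
Similarly q_{Nadir} = 46/3 − (1/3)q_{Mesa}.
Plugging q_{Nadir} into Mesa's best response: q_{Mesa} = 18 − (1/3)(46/3 − (1/3)q_{Mesa}) ⇒ (8/9)q_{Mesa} = 116/9, so q_{Mesa} = 14.5.
Then q_{Nadir} = 46/3 − (1/3)·14.5 = 10.5.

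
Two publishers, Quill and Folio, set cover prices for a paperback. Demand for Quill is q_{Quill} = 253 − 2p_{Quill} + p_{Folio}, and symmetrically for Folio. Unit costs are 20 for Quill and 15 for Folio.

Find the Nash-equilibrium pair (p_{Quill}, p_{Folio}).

Quill's profit: π = (p_{Quill} − 20)(253 − 2p_{Quill} + p_{Folio}).
∂π/∂p_{Quill} = 293 − 4p_{Quill} + p_{Folio} = 0 ⇒ p_{Quill} = 73.25 + 0.25p_{Folio}.
Similarly p_{Folio} = 70.75 + 0.25p_{Quill}.
Substituting the second reaction function into the first: p_{Quill} = 73.25 + 0.25(70.75 + 0.25p_{Quill}), which gives 0.9375p_{Quill} = 90.9375 ⇒ p_{Quill} = 97.
Then p_{Folio} = 70.75 + 0.25·97 = 95.

97, 95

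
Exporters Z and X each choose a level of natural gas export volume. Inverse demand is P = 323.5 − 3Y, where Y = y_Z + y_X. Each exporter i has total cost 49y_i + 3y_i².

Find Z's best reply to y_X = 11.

Exporter Z's profit: π = y_Z(323.5 − 3(y_Z + y_X)) − 49y_Z − 3y_Z².
∂π/∂y_Z = 274.5 − 12y_Z − 3y_X = 0, so y_Z = 22.875 − 0.25y_X.
At y_X = 11: y_Z = 22.875 − 0.25·11 = 20.125.

20.125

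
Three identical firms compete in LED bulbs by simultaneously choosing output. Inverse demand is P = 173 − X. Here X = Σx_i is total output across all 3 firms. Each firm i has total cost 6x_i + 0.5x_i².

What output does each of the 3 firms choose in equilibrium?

33.4

A representative firm's profit is π_i = x_i(173 − X) − 6x_i − 0.5x_i², with X = x_i + Σ_{j≠i} x_j.
First-order condition: 167 − 3x_i − Σ_{j≠i} x_j = 0.
In a symmetric equilibrium every firm chooses the same x, so Σ_{j≠i} x_j = 2x. The condition becomes 167 − 5x = 0, giving x = 167/5 = 33.4.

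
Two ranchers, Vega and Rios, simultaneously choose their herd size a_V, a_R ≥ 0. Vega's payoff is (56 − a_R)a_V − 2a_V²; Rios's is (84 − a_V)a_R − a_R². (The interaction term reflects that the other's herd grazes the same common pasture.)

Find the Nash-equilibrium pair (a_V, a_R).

Expanding Vega's payoff: 56a_V − a_Ra_V − 2a_V².
∂π/∂a_V = 56 − a_R − 4a_V = 0, so a_V = 14 − 0.25a_R.
Likewise for Rios: a_R = 42 − 0.5a_V.
Plugging a_R into Vega's best response: a_V = 14 − 0.25(42 − 0.5a_V) ⇒ 0.875a_V = 3.5, so a_V = 4.
Then a_R = 42 − 0.5·4 = 40.

4, 40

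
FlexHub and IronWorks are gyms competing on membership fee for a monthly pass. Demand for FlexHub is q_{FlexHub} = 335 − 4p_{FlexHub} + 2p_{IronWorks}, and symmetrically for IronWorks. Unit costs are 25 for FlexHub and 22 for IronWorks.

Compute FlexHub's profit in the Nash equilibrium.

8873.64

FlexHub's profit: π = (p_{FlexHub} − 25)(335 − 4p_{FlexHub} + 2p_{IronWorks}).
∂π/∂p_{FlexHub} = 435 − 8p_{FlexHub} + 2p_{IronWorks} = 0 ⇒ p_{FlexHub} = 54.375 + 0.25p_{IronWorks}.
Similarly p_{IronWorks} = 52.875 + 0.25p_{FlexHub}.
Substituting the second reaction function into the first: p_{FlexHub} = 54.375 + 0.25(52.875 + 0.25p_{FlexHub}), which gives 0.9375p_{FlexHub} = 2163/32 ⇒ p_{FlexHub} = 72.1.
Then p_{IronWorks} = 52.875 + 0.25·72.1 = 70.9.
q_{FlexHub} = 335 − 4·72.1 + 2·70.9 = 188.4.
Profit = (72.1 − 25)·188.4 = 8873.64.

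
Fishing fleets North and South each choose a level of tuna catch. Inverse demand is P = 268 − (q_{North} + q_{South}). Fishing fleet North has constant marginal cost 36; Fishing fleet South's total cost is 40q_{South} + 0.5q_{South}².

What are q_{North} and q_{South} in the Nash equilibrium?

Fishing fleet North's profit: π = q_{North}(268 − (q_{North} + q_{South})) − 36q_{North}.
∂π/∂q_{North} = 232 − 2q_{North} − q_{South} = 0, so q_{North} = 116 − 0.5q_{South}.
For South: ∂π/∂q_{South} = 228 − 3q_{South} − q_{North} = 0 ⇒ q_{South} = 76 − (1/3)q_{North}.
Solving the two reaction functions simultaneously: (1 − (−0.5)(−1/3))q_{North} = 116 − 0.5·76, so (5/6)q_{North} = 78 and q_{North} = 93.6.
Then q_{South} = 76 − (1/3)·93.6 = 44.8.

93.6, 44.8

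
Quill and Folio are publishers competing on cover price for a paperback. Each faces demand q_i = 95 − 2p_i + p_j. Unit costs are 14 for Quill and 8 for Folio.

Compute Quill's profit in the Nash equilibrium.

1372.88

Quill's profit: π = (p_{Quill} − 14)(95 − 2p_{Quill} + p_{Folio}).
∂π/∂p_{Quill} = 123 − 4p_{Quill} + p_{Folio} = 0 ⇒ p_{Quill} = 30.75 + 0.25p_{Folio}.
Similarly p_{Folio} = 27.75 + 0.25p_{Quill}.
Substituting the second reaction function into the first: p_{Quill} = 30.75 + 0.25(27.75 + 0.25p_{Quill}), which gives 0.9375p_{Quill} = 37.6875 ⇒ p_{Quill} = 40.2.
Then p_{Folio} = 27.75 + 0.25·40.2 = 37.8.
q_{Quill} = 95 − 2·40.2 + 37.8 = 52.4.
Profit = (40.2 − 14)·52.4 = 1372.88.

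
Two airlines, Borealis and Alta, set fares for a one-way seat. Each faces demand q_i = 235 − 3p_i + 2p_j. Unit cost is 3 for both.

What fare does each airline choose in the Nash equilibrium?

61

Borealis's profit: π = (p_{Borealis} − 3)(235 − 3p_{Borealis} + 2p_{Alta}).
∂π/∂p_{Borealis} = 244 − 6p_{Borealis} + 2p_{Alta} = 0 ⇒ p_{Borealis} = 122/3 + (1/3)p_{Alta}.
Setting p_{Borealis} = p_{Alta} in the reaction function: p_{Borealis} = 122/3 + (1/3)p_{Borealis}, so p_{Borealis} = (122/3) / (2/3) = 61.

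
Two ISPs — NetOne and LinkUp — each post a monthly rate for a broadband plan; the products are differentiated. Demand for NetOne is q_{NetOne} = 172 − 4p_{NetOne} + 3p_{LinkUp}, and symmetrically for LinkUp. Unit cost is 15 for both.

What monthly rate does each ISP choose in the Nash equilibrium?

46.4

NetOne's profit: π = (p_{NetOne} − 15)(172 − 4p_{NetOne} + 3p_{LinkUp}).
∂π/∂p_{NetOne} = 232 − 8p_{NetOne} + 3p_{LinkUp} = 0 ⇒ p_{NetOne} = 29 + 0.375p_{LinkUp}.
Setting p_{NetOne} = p_{LinkUp} in the reaction function: p_{NetOne} = 29 + 0.375p_{NetOne}, so p_{NetOne} = 29 / 0.625 = 46.4.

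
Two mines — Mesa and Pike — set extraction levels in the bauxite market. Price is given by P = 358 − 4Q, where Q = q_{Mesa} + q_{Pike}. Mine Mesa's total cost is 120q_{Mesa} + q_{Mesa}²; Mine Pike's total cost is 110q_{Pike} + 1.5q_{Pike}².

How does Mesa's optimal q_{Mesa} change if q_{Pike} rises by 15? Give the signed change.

Mine Mesa's profit: π = q_{Mesa}(358 − 4(q_{Mesa} + q_{Pike})) − 120q_{Mesa} − q_{Mesa}².
∂π/∂q_{Mesa} = 238 − 10q_{Mesa} − 4q_{Pike} = 0, so q_{Mesa} = 23.8 − 0.4q_{Pike}.
The reaction-function slope is −0.4, so a 15-unit rise in q_{Pike} moves q_{Mesa} by −0.4 × 15 = −6. Mesa's best response falls — the actions are strategic substitutes.

-6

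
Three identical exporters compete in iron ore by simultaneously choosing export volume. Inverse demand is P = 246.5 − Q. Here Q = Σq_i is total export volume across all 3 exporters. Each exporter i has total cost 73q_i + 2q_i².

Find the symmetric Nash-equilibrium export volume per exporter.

A representative exporter's profit is π_i = q_i(246.5 − Q) − 73q_i − 2q_i², with Q = q_i + Σ_{j≠i} q_j.
First-order condition: 173.5 − 6q_i − Σ_{j≠i} q_j = 0.
In a symmetric equilibrium every exporter chooses the same q, so Σ_{j≠i} q_j = 2q. The condition becomes 173.5 − 8q = 0, giving q = 173.5/8 = 21.6875.

21.6875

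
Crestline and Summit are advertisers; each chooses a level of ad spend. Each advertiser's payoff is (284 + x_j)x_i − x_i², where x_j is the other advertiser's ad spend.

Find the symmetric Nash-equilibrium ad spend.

284

Crestline's payoff is (284 + x_S)x_C − x_C².
∂π/∂x_C = 284 + x_S − 2x_C = 0, so x_C = 142 + 0.5x_S.
By symmetry x_S = x_C; substituting into the reaction function, 0.5x_C = 142 and x_C = 284.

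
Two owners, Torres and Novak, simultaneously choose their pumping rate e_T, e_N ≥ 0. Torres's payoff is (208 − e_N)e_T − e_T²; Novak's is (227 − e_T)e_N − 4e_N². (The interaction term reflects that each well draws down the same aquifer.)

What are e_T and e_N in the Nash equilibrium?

Expanding Torres's payoff: 208e_T − e_Ne_T − e_T².
∂π/∂e_T = 208 − e_N − 2e_T = 0, so e_T = 104 − 0.5e_N.
Likewise for Novak: e_N = 28.375 − 0.125e_T.
Solving the two reaction functions simultaneously: (1 − (−0.5)(−0.125))e_T = 104 − 0.5·28.375, so 0.9375e_T = 89.8125 and e_T = 95.8.
Then e_N = 28.375 − 0.125·95.8 = 16.4.

95.8, 16.4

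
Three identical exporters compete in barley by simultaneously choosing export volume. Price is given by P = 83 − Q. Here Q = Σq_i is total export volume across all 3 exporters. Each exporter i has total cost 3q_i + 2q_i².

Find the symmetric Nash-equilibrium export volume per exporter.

A representative exporter's profit is π_i = q_i(83 − Q) − 3q_i − 2q_i², with Q = q_i + Σ_{j≠i} q_j.
First-order condition: 80 − 6q_i − Σ_{j≠i} q_j = 0.
With identical exporters, set every q_j = q: then 80 − 6q − 2q = 0, i.e. q = 80/8 = 10.

10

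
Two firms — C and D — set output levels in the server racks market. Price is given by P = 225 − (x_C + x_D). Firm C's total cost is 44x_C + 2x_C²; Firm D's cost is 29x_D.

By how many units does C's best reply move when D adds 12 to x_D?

Firm C's profit: π = x_C(225 − (x_C + x_D)) − 44x_C − 2x_C².
∂π/∂x_C = 181 − 6x_C − x_D = 0, so x_C = 181/6 − (1/6)x_D.
The reaction-function slope is −1/6, so a 12-unit rise in x_D moves x_C by −1/6 × 12 = −2. C's best response falls — the actions are strategic substitutes.

-2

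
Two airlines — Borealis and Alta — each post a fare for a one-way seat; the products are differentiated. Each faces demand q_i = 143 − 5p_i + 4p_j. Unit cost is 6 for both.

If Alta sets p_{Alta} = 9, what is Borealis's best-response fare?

Borealis's profit: π = (p_{Borealis} − 6)(143 − 5p_{Borealis} + 4p_{Alta}).
∂π/∂p_{Borealis} = 173 − 10p_{Borealis} + 4p_{Alta} = 0 ⇒ p_{Borealis} = 17.3 + 0.4p_{Alta}.
At p_{Alta} = 9: p_{Borealis} = 17.3 + 0.4·9 = 20.9.

20.9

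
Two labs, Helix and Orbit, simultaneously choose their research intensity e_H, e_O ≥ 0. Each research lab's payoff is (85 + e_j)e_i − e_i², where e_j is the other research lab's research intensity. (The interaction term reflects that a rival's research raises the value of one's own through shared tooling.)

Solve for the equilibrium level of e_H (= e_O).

85

Helix's payoff is (85 + e_O)e_H − e_H².
∂π/∂e_H = 85 + e_O − 2e_H = 0, so e_H = 42.5 + 0.5e_O.
The game is symmetric, so in equilibrium e_O = e_H: the reaction function gives 0.5e_H = 42.5, hence e_H = 85.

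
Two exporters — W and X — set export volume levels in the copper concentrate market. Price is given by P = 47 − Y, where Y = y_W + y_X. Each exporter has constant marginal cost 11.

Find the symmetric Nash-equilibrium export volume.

12

Exporter W's profit: π = y_W(47 − (y_W + y_X)) − 11y_W.
∂π/∂y_W = 36 − 2y_W − y_X = 0, so y_W = 18 − 0.5y_X.
The game is symmetric, so in equilibrium y_X = y_W: the reaction function gives 1.5y_W = 18, hence y_W = 12.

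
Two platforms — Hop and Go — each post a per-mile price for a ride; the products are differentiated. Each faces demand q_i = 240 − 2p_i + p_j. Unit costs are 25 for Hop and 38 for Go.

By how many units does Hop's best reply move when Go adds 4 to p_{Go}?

1

Hop's profit: π = (p_{Hop} − 25)(240 − 2p_{Hop} + p_{Go}).
∂π/∂p_{Hop} = 290 − 4p_{Hop} + p_{Go} = 0 ⇒ p_{Hop} = 72.5 + 0.25p_{Go}.
The reaction-function slope is 0.25, so a 4-unit rise in p_{Go} moves p_{Hop} by 0.25 × 4 = 1. Hop's best response rises — the actions are strategic complements.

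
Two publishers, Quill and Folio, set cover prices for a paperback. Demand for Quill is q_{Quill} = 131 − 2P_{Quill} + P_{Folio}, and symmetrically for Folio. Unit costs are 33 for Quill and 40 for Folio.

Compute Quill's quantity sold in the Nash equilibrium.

Quill's profit: π = (P_{Quill} − 33)(131 − 2P_{Quill} + P_{Folio}).
∂π/∂P_{Quill} = 197 − 4P_{Quill} + P_{Folio} = 0 ⇒ P_{Quill} = 49.25 + 0.25P_{Folio}.
Similarly P_{Folio} = 52.75 + 0.25P_{Quill}.
Solving the two reaction functions simultaneously: (1 − (0.25)(0.25))P_{Quill} = 49.25 + 0.25·52.75, so 0.9375P_{Quill} = 62.4375 and P_{Quill} = 66.6.
Then P_{Folio} = 52.75 + 0.25·66.6 = 69.4.
q_{Quill} = 131 − 2·66.6 + 69.4 = 67.2.

67.2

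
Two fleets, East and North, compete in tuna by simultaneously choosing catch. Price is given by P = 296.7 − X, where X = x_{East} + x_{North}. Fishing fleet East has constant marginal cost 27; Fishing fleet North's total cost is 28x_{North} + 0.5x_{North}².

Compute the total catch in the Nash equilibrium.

Fishing fleet East's profit: π = x_{East}(296.7 − (x_{East} + x_{North})) − 27x_{East}.
∂π/∂x_{East} = 269.7 − 2x_{East} − x_{North} = 0, so x_{East} = 134.85 − 0.5x_{North}.
For North: ∂π/∂x_{North} = 268.7 − 3x_{North} − x_{East} = 0 ⇒ x_{North} = 2687/30 − (1/3)x_{East}.
Substituting the second reaction function into the first: x_{East} = 134.85 − 0.5(2687/30 − (1/3)x_{East}), which gives (5/6)x_{East} = 1351/15 ⇒ x_{East} = 108.08.
Then x_{North} = 2687/30 − (1/3)·108.08 = 53.54.
Total catch: 108.08 + 53.54 = 161.62.

161.62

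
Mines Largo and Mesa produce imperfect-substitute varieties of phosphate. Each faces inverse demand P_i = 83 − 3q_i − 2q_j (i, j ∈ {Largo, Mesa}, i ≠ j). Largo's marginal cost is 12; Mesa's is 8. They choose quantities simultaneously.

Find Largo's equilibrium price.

Mine Largo's profit: π = q_{Largo}(83 − 3q_{Largo} − 2q_{Mesa}) − 12q_{Largo}.
∂π/∂q_{Largo} = 71 − 6q_{Largo} − 2q_{Mesa} = 0 ⇒ q_{Largo} = 71/6 − (1/3)q_{Mesa}.
Similarly q_{Mesa} = 12.5 − (1/3)q_{Largo}.
Solving the two reaction functions simultaneously: (1 − (−1/3)(−1/3))q_{Largo} = 71/6 − (1/3)·12.5, so (8/9)q_{Largo} = 23/3 and q_{Largo} = 8.625.
Then q_{Mesa} = 12.5 − (1/3)·8.625 = 9.625.
P_{Largo} = 83 − 3·8.625 − 2·9.625 = 37.875.

37.875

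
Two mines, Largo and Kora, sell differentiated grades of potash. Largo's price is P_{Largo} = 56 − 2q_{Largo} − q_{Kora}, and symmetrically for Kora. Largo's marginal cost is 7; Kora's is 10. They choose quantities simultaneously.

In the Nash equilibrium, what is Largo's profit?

200

Mine Largo's profit: π = q_{Largo}(56 − 2q_{Largo} − q_{Kora}) − 7q_{Largo}.
∂π/∂q_{Largo} = 49 − 4q_{Largo} − q_{Kora} = 0 ⇒ q_{Largo} = 12.25 − 0.25q_{Kora}.
Similarly q_{Kora} = 11.5 − 0.25q_{Largo}.
Solving the two reaction functions simultaneously: (1 − (−0.25)(−0.25))q_{Largo} = 12.25 − 0.25·11.5, so 0.9375q_{Largo} = 9.375 and q_{Largo} = 10.
Then q_{Kora} = 11.5 − 0.25·10 = 9.
P_{Largo} = 56 − 2·10 − 9 = 27.
Profit = (27 − 7)·10 = 200.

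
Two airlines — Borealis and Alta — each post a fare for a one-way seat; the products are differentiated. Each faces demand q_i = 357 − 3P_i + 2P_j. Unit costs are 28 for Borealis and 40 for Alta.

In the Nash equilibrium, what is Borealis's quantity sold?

253.5

Borealis's profit: π = (P_{Borealis} − 28)(357 − 3P_{Borealis} + 2P_{Alta}).
∂π/∂P_{Borealis} = 441 − 6P_{Borealis} + 2P_{Alta} = 0 ⇒ P_{Borealis} = 73.5 + (1/3)P_{Alta}.
Similarly P_{Alta} = 79.5 + (1/3)P_{Borealis}.
Solving the two reaction functions simultaneously: (1 − (1/3)(1/3))P_{Borealis} = 73.5 + (1/3)·79.5, so (8/9)P_{Borealis} = 100 and P_{Borealis} = 112.5.
Then P_{Alta} = 79.5 + (1/3)·112.5 = 117.
q_{Borealis} = 357 − 3·112.5 + 2·117 = 253.5.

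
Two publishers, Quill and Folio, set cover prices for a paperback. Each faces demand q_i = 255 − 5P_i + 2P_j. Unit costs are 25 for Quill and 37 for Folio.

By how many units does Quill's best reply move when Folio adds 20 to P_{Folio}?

Quill's profit: π = (P_{Quill} − 25)(255 − 5P_{Quill} + 2P_{Folio}).
∂π/∂P_{Quill} = 380 − 10P_{Quill} + 2P_{Folio} = 0 ⇒ P_{Quill} = 38 + 0.2P_{Folio}.
The reaction-function slope is 0.2, so a 20-unit rise in P_{Folio} moves P_{Quill} by 0.2 × 20 = 4. Quill's best response rises — the actions are strategic complements.

4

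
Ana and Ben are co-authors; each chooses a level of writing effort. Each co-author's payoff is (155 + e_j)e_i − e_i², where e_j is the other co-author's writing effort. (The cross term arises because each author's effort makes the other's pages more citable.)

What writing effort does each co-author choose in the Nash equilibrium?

Ana's payoff is (155 + e_B)e_A − e_A².
∂π/∂e_A = 155 + e_B − 2e_A = 0, so e_A = 77.5 + 0.5e_B.
The game is symmetric, so in equilibrium e_B = e_A: the reaction function gives 0.5e_A = 77.5, hence e_A = 155.

155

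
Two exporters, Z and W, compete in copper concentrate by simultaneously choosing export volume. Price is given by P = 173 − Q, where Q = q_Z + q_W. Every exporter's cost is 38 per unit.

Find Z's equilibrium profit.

Exporter Z's profit: π = q_Z(173 − (q_Z + q_W)) − 38q_Z.
∂π/∂q_Z = 135 − 2q_Z − q_W = 0, so q_Z = 67.5 − 0.5q_W.
By symmetry q_W = q_Z; substituting into the reaction function, 1.5q_Z = 67.5 and q_Z = 45.
Price P = 173 − 90 = 83.
Z's profit: (83 − 38)·45 = 2025.

2025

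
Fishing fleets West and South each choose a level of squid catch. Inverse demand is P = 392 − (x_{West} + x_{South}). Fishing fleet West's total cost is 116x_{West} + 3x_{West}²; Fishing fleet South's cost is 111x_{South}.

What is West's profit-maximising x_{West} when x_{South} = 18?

32.25

Fishing fleet West's profit: π = x_{West}(392 − (x_{West} + x_{South})) − 116x_{West} − 3x_{West}².
∂π/∂x_{West} = 276 − 8x_{West} − x_{South} = 0, so x_{West} = 34.5 − 0.125x_{South}.
At x_{South} = 18: x_{West} = 34.5 − 0.125·18 = 32.25.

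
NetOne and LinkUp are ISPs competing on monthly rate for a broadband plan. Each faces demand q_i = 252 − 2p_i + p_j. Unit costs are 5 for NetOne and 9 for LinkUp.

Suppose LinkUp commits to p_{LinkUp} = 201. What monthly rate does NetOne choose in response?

115.75

NetOne's profit: π = (p_{NetOne} − 5)(252 − 2p_{NetOne} + p_{LinkUp}).
∂π/∂p_{NetOne} = 262 − 4p_{NetOne} + p_{LinkUp} = 0 ⇒ p_{NetOne} = 65.5 + 0.25p_{LinkUp}.
At p_{LinkUp} = 201: p_{NetOne} = 65.5 + 0.25·201 = 115.75.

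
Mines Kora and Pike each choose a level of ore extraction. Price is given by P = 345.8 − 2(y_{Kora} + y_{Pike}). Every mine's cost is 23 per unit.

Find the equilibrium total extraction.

Mine Kora's profit: π = y_{Kora}(345.8 − 2(y_{Kora} + y_{Pike})) − 23y_{Kora}.
∂π/∂y_{Kora} = 322.8 − 4y_{Kora} − 2y_{Pike} = 0, so y_{Kora} = 80.7 − 0.5y_{Pike}.
The game is symmetric, so in equilibrium y_{Pike} = y_{Kora}: the reaction function gives 1.5y_{Kora} = 80.7, hence y_{Kora} = 53.8.
Total extraction: 53.8 + 53.8 = 107.6.

107.6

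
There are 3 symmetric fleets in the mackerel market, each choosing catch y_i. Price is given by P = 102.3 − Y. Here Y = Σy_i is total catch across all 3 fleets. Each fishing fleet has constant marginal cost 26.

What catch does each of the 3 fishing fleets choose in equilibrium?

19.075

A representative fishing fleet's profit is π_i = y_i(102.3 − Y) − 26y_i, with Y = y_i + Σ_{j≠i} y_j.
First-order condition: 76.3 − 2y_i − Σ_{j≠i} y_j = 0.
With identical fishing fleets, set every y_j = y: then 76.3 − 2y − 2y = 0, i.e. y = 76.3/4 = 19.075.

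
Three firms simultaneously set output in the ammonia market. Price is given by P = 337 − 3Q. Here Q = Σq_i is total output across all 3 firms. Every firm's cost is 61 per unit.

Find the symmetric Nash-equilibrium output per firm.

23

A representative firm's profit is π_i = q_i(337 − 3Q) − 61q_i, with Q = q_i + Σ_{j≠i} q_j.
First-order condition: 276 − 6q_i − 3Σ_{j≠i} q_j = 0.
Imposing symmetry (q_j = q for all j) turns Σ_{j≠i} q_j into 2q, so 276 = 12q and q = 23.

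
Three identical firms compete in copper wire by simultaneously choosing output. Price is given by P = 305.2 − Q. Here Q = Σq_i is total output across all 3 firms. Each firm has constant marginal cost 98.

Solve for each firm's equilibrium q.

A representative firm's profit is π_i = q_i(305.2 − Q) − 98q_i, with Q = q_i + Σ_{j≠i} q_j.
First-order condition: 207.2 − 2q_i − Σ_{j≠i} q_j = 0.
With identical firms, set every q_j = q: then 207.2 − 2q − 2q = 0, i.e. q = 207.2/4 = 51.8.

51.8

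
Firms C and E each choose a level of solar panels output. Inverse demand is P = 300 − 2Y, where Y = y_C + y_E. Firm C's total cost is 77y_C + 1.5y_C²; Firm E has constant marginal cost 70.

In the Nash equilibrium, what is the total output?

66.5

Firm C's profit: π = y_C(300 − 2(y_C + y_E)) − 77y_C − 1.5y_C².
∂π/∂y_C = 223 − 7y_C − 2y_E = 0, so y_C = 223/7 − (2/7)y_E.
For E: ∂π/∂y_E = 230 − 4y_E − 2y_C = 0 ⇒ y_E = 57.5 − 0.5y_C.
Plugging y_E into C's best response: y_C = 223/7 − (2/7)(57.5 − 0.5y_C) ⇒ (6/7)y_C = 108/7, so y_C = 18.
Then y_E = 57.5 − 0.5·18 = 48.5.
Total output: 18 + 48.5 = 66.5.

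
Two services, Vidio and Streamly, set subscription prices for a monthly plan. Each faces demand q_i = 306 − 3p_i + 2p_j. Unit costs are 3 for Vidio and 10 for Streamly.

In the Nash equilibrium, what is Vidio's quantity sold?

Vidio's profit: π = (p_{Vidio} − 3)(306 − 3p_{Vidio} + 2p_{Streamly}).
∂π/∂p_{Vidio} = 315 − 6p_{Vidio} + 2p_{Streamly} = 0 ⇒ p_{Vidio} = 52.5 + (1/3)p_{Streamly}.
Similarly p_{Streamly} = 56 + (1/3)p_{Vidio}.
Substituting the second reaction function into the first: p_{Vidio} = 52.5 + (1/3)(56 + (1/3)p_{Vidio}), which gives (8/9)p_{Vidio} = 427/6 ⇒ p_{Vidio} = 80.0625.
Then p_{Streamly} = 56 + (1/3)·80.0625 = 82.6875.
q_{Vidio} = 306 − 3·80.0625 + 2·82.6875 = 231.1875.

231.1875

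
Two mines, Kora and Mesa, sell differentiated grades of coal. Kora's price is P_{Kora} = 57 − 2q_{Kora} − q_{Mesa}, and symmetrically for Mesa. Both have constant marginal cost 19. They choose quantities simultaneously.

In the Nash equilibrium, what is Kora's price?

34.2

Mine Kora's profit: π = q_{Kora}(57 − 2q_{Kora} − q_{Mesa}) − 19q_{Kora}.
∂π/∂q_{Kora} = 38 − 4q_{Kora} − q_{Mesa} = 0 ⇒ q_{Kora} = 9.5 − 0.25q_{Mesa}.
By symmetry q_{Mesa} = q_{Kora}; substituting into the reaction function, 1.25q_{Kora} = 9.5 and q_{Kora} = 7.6.
P_{Kora} = 57 − 2·7.6 − 7.6 = 34.2.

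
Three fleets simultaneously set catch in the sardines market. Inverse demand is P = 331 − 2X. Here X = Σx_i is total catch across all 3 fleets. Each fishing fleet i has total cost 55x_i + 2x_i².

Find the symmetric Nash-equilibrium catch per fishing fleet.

23

A representative fishing fleet's profit is π_i = x_i(331 − 2X) − 55x_i − 2x_i², with X = x_i + Σ_{j≠i} x_j.
First-order condition: 276 − 8x_i − 2Σ_{j≠i} x_j = 0.
With identical fishing fleets, set every x_j = x: then 276 − 8x − 4x = 0, i.e. x = 276/12 = 23.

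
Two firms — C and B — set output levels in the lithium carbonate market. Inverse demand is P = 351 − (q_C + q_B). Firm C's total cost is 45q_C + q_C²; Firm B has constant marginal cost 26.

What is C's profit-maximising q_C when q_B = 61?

61.25

Firm C's profit: π = q_C(351 − (q_C + q_B)) − 45q_C − q_C².
∂π/∂q_C = 306 − 4q_C − q_B = 0, so q_C = 76.5 − 0.25q_B.
At q_B = 61: q_C = 76.5 − 0.25·61 = 61.25.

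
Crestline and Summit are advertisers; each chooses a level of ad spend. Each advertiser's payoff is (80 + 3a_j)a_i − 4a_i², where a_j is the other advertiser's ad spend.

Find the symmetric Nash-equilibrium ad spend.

Crestline's payoff is (80 + 3a_S)a_C − 4a_C².
∂π/∂a_C = 80 + 3a_S − 8a_C = 0, so a_C = 10 + 0.375a_S.
The game is symmetric, so in equilibrium a_S = a_C: the reaction function gives 0.625a_C = 10, hence a_C = 16.

16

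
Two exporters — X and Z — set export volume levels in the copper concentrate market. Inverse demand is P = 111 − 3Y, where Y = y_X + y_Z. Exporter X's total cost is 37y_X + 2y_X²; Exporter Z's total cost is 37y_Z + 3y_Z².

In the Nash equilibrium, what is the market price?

Exporter X's profit: π = y_X(111 − 3(y_X + y_Z)) − 37y_X − 2y_X².
∂π/∂y_X = 74 − 10y_X − 3y_Z = 0, so y_X = 7.4 − 0.3y_Z.
For Z: ∂π/∂y_Z = 74 − 12y_Z − 3y_X = 0 ⇒ y_Z = 37/6 − 0.25y_X.
Plugging y_Z into X's best response: y_X = 7.4 − 0.3(37/6 − 0.25y_X) ⇒ 0.925y_X = 5.55, so y_X = 6.
Then y_Z = 37/6 − 0.25·6 = 14/3.
Equilibrium price: P = 111 − 3·(32/3) = 79.

79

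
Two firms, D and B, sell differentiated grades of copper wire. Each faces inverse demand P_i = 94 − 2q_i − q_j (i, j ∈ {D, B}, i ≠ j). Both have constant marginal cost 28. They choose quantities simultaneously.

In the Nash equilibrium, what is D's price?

54.4

Firm D's profit: π = q_D(94 − 2q_D − q_B) − 28q_D.
∂π/∂q_D = 66 − 4q_D − q_B = 0 ⇒ q_D = 16.5 − 0.25q_B.
By symmetry q_B = q_D; substituting into the reaction function, 1.25q_D = 16.5 and q_D = 13.2.
P_D = 94 − 2·13.2 − 13.2 = 54.4.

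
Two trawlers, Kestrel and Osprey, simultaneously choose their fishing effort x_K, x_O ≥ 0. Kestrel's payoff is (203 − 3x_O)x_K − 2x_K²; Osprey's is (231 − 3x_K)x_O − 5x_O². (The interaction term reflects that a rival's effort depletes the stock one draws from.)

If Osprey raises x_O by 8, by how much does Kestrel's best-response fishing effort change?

-6

Expanding Kestrel's payoff: 203x_K − 3x_Ox_K − 2x_K².
∂π/∂x_K = 203 − 3x_O − 4x_K = 0, so x_K = 50.75 − 0.75x_O.
The reaction-function slope is −0.75, so an 8-unit rise in x_O moves x_K by −0.75 × 8 = −6. Kestrel's best response falls — the actions are strategic substitutes.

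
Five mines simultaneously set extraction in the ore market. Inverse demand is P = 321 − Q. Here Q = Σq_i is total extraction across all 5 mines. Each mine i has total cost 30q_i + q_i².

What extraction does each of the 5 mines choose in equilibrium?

A representative mine's profit is π_i = q_i(321 − Q) − 30q_i − q_i², with Q = q_i + Σ_{j≠i} q_j.
First-order condition: 291 − 4q_i − Σ_{j≠i} q_j = 0.
With identical mines, set every q_j = q: then 291 − 4q − 4q = 0, i.e. q = 291/8 = 36.375.

36.375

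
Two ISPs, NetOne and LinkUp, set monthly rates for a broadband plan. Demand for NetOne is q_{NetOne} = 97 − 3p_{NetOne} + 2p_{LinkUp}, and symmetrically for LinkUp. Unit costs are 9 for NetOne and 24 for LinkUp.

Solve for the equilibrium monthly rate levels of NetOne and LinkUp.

33.8125, 39.4375

NetOne's profit: π = (p_{NetOne} − 9)(97 − 3p_{NetOne} + 2p_{LinkUp}).
∂π/∂p_{NetOne} = 124 − 6p_{NetOne} + 2p_{LinkUp} = 0 ⇒ p_{NetOne} = 62/3 + (1/3)p_{LinkUp}.
Similarly p_{LinkUp} = 169/6 + (1/3)p_{NetOne}.
Substituting the second reaction function into the first: p_{NetOne} = 62/3 + (1/3)(169/6 + (1/3)p_{NetOne}), which gives (8/9)p_{NetOne} = 541/18 ⇒ p_{NetOne} = 33.8125.
Then p_{LinkUp} = 169/6 + (1/3)·33.8125 = 39.4375.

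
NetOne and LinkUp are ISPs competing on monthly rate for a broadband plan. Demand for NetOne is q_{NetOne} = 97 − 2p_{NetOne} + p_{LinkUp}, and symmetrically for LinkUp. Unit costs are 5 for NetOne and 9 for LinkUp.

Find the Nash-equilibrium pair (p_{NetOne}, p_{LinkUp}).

NetOne's profit: π = (p_{NetOne} − 5)(97 − 2p_{NetOne} + p_{LinkUp}).
∂π/∂p_{NetOne} = 107 − 4p_{NetOne} + p_{LinkUp} = 0 ⇒ p_{NetOne} = 26.75 + 0.25p_{LinkUp}.
Similarly p_{LinkUp} = 28.75 + 0.25p_{NetOne}.
Solving the two reaction functions simultaneously: (1 − (0.25)(0.25))p_{NetOne} = 26.75 + 0.25·28.75, so 0.9375p_{NetOne} = 33.9375 and p_{NetOne} = 36.2.
Then p_{LinkUp} = 28.75 + 0.25·36.2 = 37.8.

36.2, 37.8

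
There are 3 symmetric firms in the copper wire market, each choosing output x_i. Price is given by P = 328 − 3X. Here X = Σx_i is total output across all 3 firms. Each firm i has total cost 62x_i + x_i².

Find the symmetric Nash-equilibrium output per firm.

19

A representative firm's profit is π_i = x_i(328 − 3X) − 62x_i − x_i², with X = x_i + Σ_{j≠i} x_j.
First-order condition: 266 − 8x_i − 3Σ_{j≠i} x_j = 0.
With identical firms, set every x_j = x: then 266 − 8x − 6x = 0, i.e. x = 266/14 = 19.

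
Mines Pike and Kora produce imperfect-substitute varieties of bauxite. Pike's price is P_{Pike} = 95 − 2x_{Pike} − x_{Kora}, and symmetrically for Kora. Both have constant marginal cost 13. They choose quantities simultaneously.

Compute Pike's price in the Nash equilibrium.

45.8

Mine Pike's profit: π = x_{Pike}(95 − 2x_{Pike} − x_{Kora}) − 13x_{Pike}.
∂π/∂x_{Pike} = 82 − 4x_{Pike} − x_{Kora} = 0 ⇒ x_{Pike} = 20.5 − 0.25x_{Kora}.
Setting x_{Pike} = x_{Kora} in the reaction function: x_{Pike} = 20.5 − 0.25x_{Pike}, so x_{Pike} = 20.5 / 1.25 = 16.4.
P_{Pike} = 95 − 2·16.4 − 16.4 = 45.8.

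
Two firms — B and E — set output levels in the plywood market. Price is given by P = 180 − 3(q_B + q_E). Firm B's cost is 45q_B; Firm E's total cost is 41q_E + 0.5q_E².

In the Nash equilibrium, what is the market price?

93

Firm B's profit: π = q_B(180 − 3(q_B + q_E)) − 45q_B.
∂π/∂q_B = 135 − 6q_B − 3q_E = 0, so q_B = 22.5 − 0.5q_E.
For E: ∂π/∂q_E = 139 − 7q_E − 3q_B = 0 ⇒ q_E = 139/7 − (3/7)q_B.
Substituting the second reaction function into the first: q_B = 22.5 − 0.5(139/7 − (3/7)q_B), which gives (11/14)q_B = 88/7 ⇒ q_B = 16.
Then q_E = 139/7 − (3/7)·16 = 13.
Equilibrium price: P = 180 − 3·29 = 93.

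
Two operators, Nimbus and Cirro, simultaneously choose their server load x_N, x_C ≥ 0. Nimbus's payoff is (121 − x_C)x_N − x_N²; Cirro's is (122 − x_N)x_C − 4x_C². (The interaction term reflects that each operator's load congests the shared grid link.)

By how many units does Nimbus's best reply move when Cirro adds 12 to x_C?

-6

Expanding Nimbus's payoff: 121x_N − x_Cx_N − x_N².
∂π/∂x_N = 121 − x_C − 2x_N = 0, so x_N = 60.5 − 0.5x_C.
The reaction-function slope is −0.5, so a 12-unit rise in x_C moves x_N by −0.5 × 12 = −6. Nimbus's best response falls — the actions are strategic substitutes.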